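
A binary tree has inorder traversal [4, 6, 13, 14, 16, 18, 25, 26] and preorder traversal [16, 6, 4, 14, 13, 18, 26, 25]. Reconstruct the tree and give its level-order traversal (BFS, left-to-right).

Inorder:  [4, 6, 13, 14, 16, 18, 25, 26]
Preorder: [16, 6, 4, 14, 13, 18, 26, 25]
Algorithm: preorder visits root first, so consume preorder in order;
for each root, split the current inorder slice at that value into
left-subtree inorder and right-subtree inorder, then recurse.
Recursive splits:
  root=16; inorder splits into left=[4, 6, 13, 14], right=[18, 25, 26]
  root=6; inorder splits into left=[4], right=[13, 14]
  root=4; inorder splits into left=[], right=[]
  root=14; inorder splits into left=[13], right=[]
  root=13; inorder splits into left=[], right=[]
  root=18; inorder splits into left=[], right=[25, 26]
  root=26; inorder splits into left=[25], right=[]
  root=25; inorder splits into left=[], right=[]
Reconstructed level-order: [16, 6, 18, 4, 14, 26, 13, 25]


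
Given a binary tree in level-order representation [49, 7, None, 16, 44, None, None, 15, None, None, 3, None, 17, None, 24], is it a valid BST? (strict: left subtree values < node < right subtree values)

Level-order array: [49, 7, None, 16, 44, None, None, 15, None, None, 3, None, 17, None, 24]
Validate using subtree bounds (lo, hi): at each node, require lo < value < hi,
then recurse left with hi=value and right with lo=value.
Preorder trace (stopping at first violation):
  at node 49 with bounds (-inf, +inf): OK
  at node 7 with bounds (-inf, 49): OK
  at node 16 with bounds (-inf, 7): VIOLATION
Node 16 violates its bound: not (-inf < 16 < 7).
Result: Not a valid BST


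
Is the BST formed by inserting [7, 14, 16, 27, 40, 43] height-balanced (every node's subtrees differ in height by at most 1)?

Tree (level-order array): [7, None, 14, None, 16, None, 27, None, 40, None, 43]
Definition: a tree is height-balanced if, at every node, |h(left) - h(right)| <= 1 (empty subtree has height -1).
Bottom-up per-node check:
  node 43: h_left=-1, h_right=-1, diff=0 [OK], height=0
  node 40: h_left=-1, h_right=0, diff=1 [OK], height=1
  node 27: h_left=-1, h_right=1, diff=2 [FAIL (|-1-1|=2 > 1)], height=2
  node 16: h_left=-1, h_right=2, diff=3 [FAIL (|-1-2|=3 > 1)], height=3
  node 14: h_left=-1, h_right=3, diff=4 [FAIL (|-1-3|=4 > 1)], height=4
  node 7: h_left=-1, h_right=4, diff=5 [FAIL (|-1-4|=5 > 1)], height=5
Node 27 violates the condition: |-1 - 1| = 2 > 1.
Result: Not balanced


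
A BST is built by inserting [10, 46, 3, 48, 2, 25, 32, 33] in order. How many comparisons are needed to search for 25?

Search path for 25: 10 -> 46 -> 25
Found: True
Comparisons: 3


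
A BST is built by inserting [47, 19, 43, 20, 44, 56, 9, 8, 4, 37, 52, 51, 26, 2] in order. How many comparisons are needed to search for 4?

Search path for 4: 47 -> 19 -> 9 -> 8 -> 4
Found: True
Comparisons: 5


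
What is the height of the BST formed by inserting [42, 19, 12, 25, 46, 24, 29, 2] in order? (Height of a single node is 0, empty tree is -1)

Insertion order: [42, 19, 12, 25, 46, 24, 29, 2]
Tree (level-order array): [42, 19, 46, 12, 25, None, None, 2, None, 24, 29]
Compute height bottom-up (empty subtree = -1):
  height(2) = 1 + max(-1, -1) = 0
  height(12) = 1 + max(0, -1) = 1
  height(24) = 1 + max(-1, -1) = 0
  height(29) = 1 + max(-1, -1) = 0
  height(25) = 1 + max(0, 0) = 1
  height(19) = 1 + max(1, 1) = 2
  height(46) = 1 + max(-1, -1) = 0
  height(42) = 1 + max(2, 0) = 3
Height = 3


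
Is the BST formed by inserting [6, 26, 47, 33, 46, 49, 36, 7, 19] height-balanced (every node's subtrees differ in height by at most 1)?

Tree (level-order array): [6, None, 26, 7, 47, None, 19, 33, 49, None, None, None, 46, None, None, 36]
Definition: a tree is height-balanced if, at every node, |h(left) - h(right)| <= 1 (empty subtree has height -1).
Bottom-up per-node check:
  node 19: h_left=-1, h_right=-1, diff=0 [OK], height=0
  node 7: h_left=-1, h_right=0, diff=1 [OK], height=1
  node 36: h_left=-1, h_right=-1, diff=0 [OK], height=0
  node 46: h_left=0, h_right=-1, diff=1 [OK], height=1
  node 33: h_left=-1, h_right=1, diff=2 [FAIL (|-1-1|=2 > 1)], height=2
  node 49: h_left=-1, h_right=-1, diff=0 [OK], height=0
  node 47: h_left=2, h_right=0, diff=2 [FAIL (|2-0|=2 > 1)], height=3
  node 26: h_left=1, h_right=3, diff=2 [FAIL (|1-3|=2 > 1)], height=4
  node 6: h_left=-1, h_right=4, diff=5 [FAIL (|-1-4|=5 > 1)], height=5
Node 33 violates the condition: |-1 - 1| = 2 > 1.
Result: Not balanced


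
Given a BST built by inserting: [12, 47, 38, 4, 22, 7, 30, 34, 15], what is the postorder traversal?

Tree insertion order: [12, 47, 38, 4, 22, 7, 30, 34, 15]
Tree (level-order array): [12, 4, 47, None, 7, 38, None, None, None, 22, None, 15, 30, None, None, None, 34]
Postorder traversal: [7, 4, 15, 34, 30, 22, 38, 47, 12]


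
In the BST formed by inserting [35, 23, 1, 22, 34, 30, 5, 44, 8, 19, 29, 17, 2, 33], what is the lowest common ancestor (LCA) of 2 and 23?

Tree insertion order: [35, 23, 1, 22, 34, 30, 5, 44, 8, 19, 29, 17, 2, 33]
Tree (level-order array): [35, 23, 44, 1, 34, None, None, None, 22, 30, None, 5, None, 29, 33, 2, 8, None, None, None, None, None, None, None, 19, 17]
In a BST, the LCA of p=2, q=23 is the first node v on the
root-to-leaf path with p <= v <= q (go left if both < v, right if both > v).
Walk from root:
  at 35: both 2 and 23 < 35, go left
  at 23: 2 <= 23 <= 23, this is the LCA
LCA = 23


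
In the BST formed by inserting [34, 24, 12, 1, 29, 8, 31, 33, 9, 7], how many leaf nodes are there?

Tree built from: [34, 24, 12, 1, 29, 8, 31, 33, 9, 7]
Tree (level-order array): [34, 24, None, 12, 29, 1, None, None, 31, None, 8, None, 33, 7, 9]
Rule: A leaf has 0 children.
Per-node child counts:
  node 34: 1 child(ren)
  node 24: 2 child(ren)
  node 12: 1 child(ren)
  node 1: 1 child(ren)
  node 8: 2 child(ren)
  node 7: 0 child(ren)
  node 9: 0 child(ren)
  node 29: 1 child(ren)
  node 31: 1 child(ren)
  node 33: 0 child(ren)
Matching nodes: [7, 9, 33]
Count of leaf nodes: 3


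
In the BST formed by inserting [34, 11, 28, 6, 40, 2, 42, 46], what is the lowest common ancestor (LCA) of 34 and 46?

Tree insertion order: [34, 11, 28, 6, 40, 2, 42, 46]
Tree (level-order array): [34, 11, 40, 6, 28, None, 42, 2, None, None, None, None, 46]
In a BST, the LCA of p=34, q=46 is the first node v on the
root-to-leaf path with p <= v <= q (go left if both < v, right if both > v).
Walk from root:
  at 34: 34 <= 34 <= 46, this is the LCA
LCA = 34


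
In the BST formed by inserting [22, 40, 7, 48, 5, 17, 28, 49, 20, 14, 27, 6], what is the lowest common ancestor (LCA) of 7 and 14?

Tree insertion order: [22, 40, 7, 48, 5, 17, 28, 49, 20, 14, 27, 6]
Tree (level-order array): [22, 7, 40, 5, 17, 28, 48, None, 6, 14, 20, 27, None, None, 49]
In a BST, the LCA of p=7, q=14 is the first node v on the
root-to-leaf path with p <= v <= q (go left if both < v, right if both > v).
Walk from root:
  at 22: both 7 and 14 < 22, go left
  at 7: 7 <= 7 <= 14, this is the LCA
LCA = 7


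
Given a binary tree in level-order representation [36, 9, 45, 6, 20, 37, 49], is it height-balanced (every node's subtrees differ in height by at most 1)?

Tree (level-order array): [36, 9, 45, 6, 20, 37, 49]
Definition: a tree is height-balanced if, at every node, |h(left) - h(right)| <= 1 (empty subtree has height -1).
Bottom-up per-node check:
  node 6: h_left=-1, h_right=-1, diff=0 [OK], height=0
  node 20: h_left=-1, h_right=-1, diff=0 [OK], height=0
  node 9: h_left=0, h_right=0, diff=0 [OK], height=1
  node 37: h_left=-1, h_right=-1, diff=0 [OK], height=0
  node 49: h_left=-1, h_right=-1, diff=0 [OK], height=0
  node 45: h_left=0, h_right=0, diff=0 [OK], height=1
  node 36: h_left=1, h_right=1, diff=0 [OK], height=2
All nodes satisfy the balance condition.
Result: Balanced


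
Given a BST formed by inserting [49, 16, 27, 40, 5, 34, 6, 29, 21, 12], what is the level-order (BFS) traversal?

Tree insertion order: [49, 16, 27, 40, 5, 34, 6, 29, 21, 12]
Tree (level-order array): [49, 16, None, 5, 27, None, 6, 21, 40, None, 12, None, None, 34, None, None, None, 29]
BFS from the root, enqueuing left then right child of each popped node:
  queue [49] -> pop 49, enqueue [16], visited so far: [49]
  queue [16] -> pop 16, enqueue [5, 27], visited so far: [49, 16]
  queue [5, 27] -> pop 5, enqueue [6], visited so far: [49, 16, 5]
  queue [27, 6] -> pop 27, enqueue [21, 40], visited so far: [49, 16, 5, 27]
  queue [6, 21, 40] -> pop 6, enqueue [12], visited so far: [49, 16, 5, 27, 6]
  queue [21, 40, 12] -> pop 21, enqueue [none], visited so far: [49, 16, 5, 27, 6, 21]
  queue [40, 12] -> pop 40, enqueue [34], visited so far: [49, 16, 5, 27, 6, 21, 40]
  queue [12, 34] -> pop 12, enqueue [none], visited so far: [49, 16, 5, 27, 6, 21, 40, 12]
  queue [34] -> pop 34, enqueue [29], visited so far: [49, 16, 5, 27, 6, 21, 40, 12, 34]
  queue [29] -> pop 29, enqueue [none], visited so far: [49, 16, 5, 27, 6, 21, 40, 12, 34, 29]
Result: [49, 16, 5, 27, 6, 21, 40, 12, 34, 29]


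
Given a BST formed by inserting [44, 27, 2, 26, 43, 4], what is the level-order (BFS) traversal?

Tree insertion order: [44, 27, 2, 26, 43, 4]
Tree (level-order array): [44, 27, None, 2, 43, None, 26, None, None, 4]
BFS from the root, enqueuing left then right child of each popped node:
  queue [44] -> pop 44, enqueue [27], visited so far: [44]
  queue [27] -> pop 27, enqueue [2, 43], visited so far: [44, 27]
  queue [2, 43] -> pop 2, enqueue [26], visited so far: [44, 27, 2]
  queue [43, 26] -> pop 43, enqueue [none], visited so far: [44, 27, 2, 43]
  queue [26] -> pop 26, enqueue [4], visited so far: [44, 27, 2, 43, 26]
  queue [4] -> pop 4, enqueue [none], visited so far: [44, 27, 2, 43, 26, 4]
Result: [44, 27, 2, 43, 26, 4]


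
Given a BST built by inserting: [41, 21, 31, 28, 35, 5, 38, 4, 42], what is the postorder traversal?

Tree insertion order: [41, 21, 31, 28, 35, 5, 38, 4, 42]
Tree (level-order array): [41, 21, 42, 5, 31, None, None, 4, None, 28, 35, None, None, None, None, None, 38]
Postorder traversal: [4, 5, 28, 38, 35, 31, 21, 42, 41]


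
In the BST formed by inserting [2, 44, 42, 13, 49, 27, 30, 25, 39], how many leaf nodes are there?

Tree built from: [2, 44, 42, 13, 49, 27, 30, 25, 39]
Tree (level-order array): [2, None, 44, 42, 49, 13, None, None, None, None, 27, 25, 30, None, None, None, 39]
Rule: A leaf has 0 children.
Per-node child counts:
  node 2: 1 child(ren)
  node 44: 2 child(ren)
  node 42: 1 child(ren)
  node 13: 1 child(ren)
  node 27: 2 child(ren)
  node 25: 0 child(ren)
  node 30: 1 child(ren)
  node 39: 0 child(ren)
  node 49: 0 child(ren)
Matching nodes: [25, 39, 49]
Count of leaf nodes: 3


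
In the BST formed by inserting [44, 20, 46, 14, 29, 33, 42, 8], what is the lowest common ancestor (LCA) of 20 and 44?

Tree insertion order: [44, 20, 46, 14, 29, 33, 42, 8]
Tree (level-order array): [44, 20, 46, 14, 29, None, None, 8, None, None, 33, None, None, None, 42]
In a BST, the LCA of p=20, q=44 is the first node v on the
root-to-leaf path with p <= v <= q (go left if both < v, right if both > v).
Walk from root:
  at 44: 20 <= 44 <= 44, this is the LCA
LCA = 44


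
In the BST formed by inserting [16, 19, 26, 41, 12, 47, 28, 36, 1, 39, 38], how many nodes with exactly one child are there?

Tree built from: [16, 19, 26, 41, 12, 47, 28, 36, 1, 39, 38]
Tree (level-order array): [16, 12, 19, 1, None, None, 26, None, None, None, 41, 28, 47, None, 36, None, None, None, 39, 38]
Rule: These are nodes with exactly 1 non-null child.
Per-node child counts:
  node 16: 2 child(ren)
  node 12: 1 child(ren)
  node 1: 0 child(ren)
  node 19: 1 child(ren)
  node 26: 1 child(ren)
  node 41: 2 child(ren)
  node 28: 1 child(ren)
  node 36: 1 child(ren)
  node 39: 1 child(ren)
  node 38: 0 child(ren)
  node 47: 0 child(ren)
Matching nodes: [12, 19, 26, 28, 36, 39]
Count of nodes with exactly one child: 6


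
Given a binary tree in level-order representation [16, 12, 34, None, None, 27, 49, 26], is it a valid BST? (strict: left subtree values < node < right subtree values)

Level-order array: [16, 12, 34, None, None, 27, 49, 26]
Validate using subtree bounds (lo, hi): at each node, require lo < value < hi,
then recurse left with hi=value and right with lo=value.
Preorder trace (stopping at first violation):
  at node 16 with bounds (-inf, +inf): OK
  at node 12 with bounds (-inf, 16): OK
  at node 34 with bounds (16, +inf): OK
  at node 27 with bounds (16, 34): OK
  at node 26 with bounds (16, 27): OK
  at node 49 with bounds (34, +inf): OK
No violation found at any node.
Result: Valid BST


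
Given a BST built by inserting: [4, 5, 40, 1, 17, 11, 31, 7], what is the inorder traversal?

Tree insertion order: [4, 5, 40, 1, 17, 11, 31, 7]
Tree (level-order array): [4, 1, 5, None, None, None, 40, 17, None, 11, 31, 7]
Inorder traversal: [1, 4, 5, 7, 11, 17, 31, 40]


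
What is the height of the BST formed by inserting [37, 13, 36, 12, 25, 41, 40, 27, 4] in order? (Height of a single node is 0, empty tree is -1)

Insertion order: [37, 13, 36, 12, 25, 41, 40, 27, 4]
Tree (level-order array): [37, 13, 41, 12, 36, 40, None, 4, None, 25, None, None, None, None, None, None, 27]
Compute height bottom-up (empty subtree = -1):
  height(4) = 1 + max(-1, -1) = 0
  height(12) = 1 + max(0, -1) = 1
  height(27) = 1 + max(-1, -1) = 0
  height(25) = 1 + max(-1, 0) = 1
  height(36) = 1 + max(1, -1) = 2
  height(13) = 1 + max(1, 2) = 3
  height(40) = 1 + max(-1, -1) = 0
  height(41) = 1 + max(0, -1) = 1
  height(37) = 1 + max(3, 1) = 4
Height = 4


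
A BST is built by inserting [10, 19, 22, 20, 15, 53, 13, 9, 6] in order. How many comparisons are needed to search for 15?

Search path for 15: 10 -> 19 -> 15
Found: True
Comparisons: 3


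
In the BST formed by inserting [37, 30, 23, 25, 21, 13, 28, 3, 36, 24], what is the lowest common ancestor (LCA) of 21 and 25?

Tree insertion order: [37, 30, 23, 25, 21, 13, 28, 3, 36, 24]
Tree (level-order array): [37, 30, None, 23, 36, 21, 25, None, None, 13, None, 24, 28, 3]
In a BST, the LCA of p=21, q=25 is the first node v on the
root-to-leaf path with p <= v <= q (go left if both < v, right if both > v).
Walk from root:
  at 37: both 21 and 25 < 37, go left
  at 30: both 21 and 25 < 30, go left
  at 23: 21 <= 23 <= 25, this is the LCA
LCA = 23


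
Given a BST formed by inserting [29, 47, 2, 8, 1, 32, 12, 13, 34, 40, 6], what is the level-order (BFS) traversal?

Tree insertion order: [29, 47, 2, 8, 1, 32, 12, 13, 34, 40, 6]
Tree (level-order array): [29, 2, 47, 1, 8, 32, None, None, None, 6, 12, None, 34, None, None, None, 13, None, 40]
BFS from the root, enqueuing left then right child of each popped node:
  queue [29] -> pop 29, enqueue [2, 47], visited so far: [29]
  queue [2, 47] -> pop 2, enqueue [1, 8], visited so far: [29, 2]
  queue [47, 1, 8] -> pop 47, enqueue [32], visited so far: [29, 2, 47]
  queue [1, 8, 32] -> pop 1, enqueue [none], visited so far: [29, 2, 47, 1]
  queue [8, 32] -> pop 8, enqueue [6, 12], visited so far: [29, 2, 47, 1, 8]
  queue [32, 6, 12] -> pop 32, enqueue [34], visited so far: [29, 2, 47, 1, 8, 32]
  queue [6, 12, 34] -> pop 6, enqueue [none], visited so far: [29, 2, 47, 1, 8, 32, 6]
  queue [12, 34] -> pop 12, enqueue [13], visited so far: [29, 2, 47, 1, 8, 32, 6, 12]
  queue [34, 13] -> pop 34, enqueue [40], visited so far: [29, 2, 47, 1, 8, 32, 6, 12, 34]
  queue [13, 40] -> pop 13, enqueue [none], visited so far: [29, 2, 47, 1, 8, 32, 6, 12, 34, 13]
  queue [40] -> pop 40, enqueue [none], visited so far: [29, 2, 47, 1, 8, 32, 6, 12, 34, 13, 40]
Result: [29, 2, 47, 1, 8, 32, 6, 12, 34, 13, 40]


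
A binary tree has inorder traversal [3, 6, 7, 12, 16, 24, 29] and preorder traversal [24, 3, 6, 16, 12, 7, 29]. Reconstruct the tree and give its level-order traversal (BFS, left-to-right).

Inorder:  [3, 6, 7, 12, 16, 24, 29]
Preorder: [24, 3, 6, 16, 12, 7, 29]
Algorithm: preorder visits root first, so consume preorder in order;
for each root, split the current inorder slice at that value into
left-subtree inorder and right-subtree inorder, then recurse.
Recursive splits:
  root=24; inorder splits into left=[3, 6, 7, 12, 16], right=[29]
  root=3; inorder splits into left=[], right=[6, 7, 12, 16]
  root=6; inorder splits into left=[], right=[7, 12, 16]
  root=16; inorder splits into left=[7, 12], right=[]
  root=12; inorder splits into left=[7], right=[]
  root=7; inorder splits into left=[], right=[]
  root=29; inorder splits into left=[], right=[]
Reconstructed level-order: [24, 3, 29, 6, 16, 12, 7]


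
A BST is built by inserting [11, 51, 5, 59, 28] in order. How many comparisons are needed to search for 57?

Search path for 57: 11 -> 51 -> 59
Found: False
Comparisons: 3


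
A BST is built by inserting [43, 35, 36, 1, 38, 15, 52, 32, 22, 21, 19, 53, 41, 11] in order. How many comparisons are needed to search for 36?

Search path for 36: 43 -> 35 -> 36
Found: True
Comparisons: 3


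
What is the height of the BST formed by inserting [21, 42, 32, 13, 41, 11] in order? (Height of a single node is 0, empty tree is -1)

Insertion order: [21, 42, 32, 13, 41, 11]
Tree (level-order array): [21, 13, 42, 11, None, 32, None, None, None, None, 41]
Compute height bottom-up (empty subtree = -1):
  height(11) = 1 + max(-1, -1) = 0
  height(13) = 1 + max(0, -1) = 1
  height(41) = 1 + max(-1, -1) = 0
  height(32) = 1 + max(-1, 0) = 1
  height(42) = 1 + max(1, -1) = 2
  height(21) = 1 + max(1, 2) = 3
Height = 3


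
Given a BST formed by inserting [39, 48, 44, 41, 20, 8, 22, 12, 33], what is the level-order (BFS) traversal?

Tree insertion order: [39, 48, 44, 41, 20, 8, 22, 12, 33]
Tree (level-order array): [39, 20, 48, 8, 22, 44, None, None, 12, None, 33, 41]
BFS from the root, enqueuing left then right child of each popped node:
  queue [39] -> pop 39, enqueue [20, 48], visited so far: [39]
  queue [20, 48] -> pop 20, enqueue [8, 22], visited so far: [39, 20]
  queue [48, 8, 22] -> pop 48, enqueue [44], visited so far: [39, 20, 48]
  queue [8, 22, 44] -> pop 8, enqueue [12], visited so far: [39, 20, 48, 8]
  queue [22, 44, 12] -> pop 22, enqueue [33], visited so far: [39, 20, 48, 8, 22]
  queue [44, 12, 33] -> pop 44, enqueue [41], visited so far: [39, 20, 48, 8, 22, 44]
  queue [12, 33, 41] -> pop 12, enqueue [none], visited so far: [39, 20, 48, 8, 22, 44, 12]
  queue [33, 41] -> pop 33, enqueue [none], visited so far: [39, 20, 48, 8, 22, 44, 12, 33]
  queue [41] -> pop 41, enqueue [none], visited so far: [39, 20, 48, 8, 22, 44, 12, 33, 41]
Result: [39, 20, 48, 8, 22, 44, 12, 33, 41]


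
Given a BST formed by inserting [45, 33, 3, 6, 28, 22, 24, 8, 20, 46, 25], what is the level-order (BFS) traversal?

Tree insertion order: [45, 33, 3, 6, 28, 22, 24, 8, 20, 46, 25]
Tree (level-order array): [45, 33, 46, 3, None, None, None, None, 6, None, 28, 22, None, 8, 24, None, 20, None, 25]
BFS from the root, enqueuing left then right child of each popped node:
  queue [45] -> pop 45, enqueue [33, 46], visited so far: [45]
  queue [33, 46] -> pop 33, enqueue [3], visited so far: [45, 33]
  queue [46, 3] -> pop 46, enqueue [none], visited so far: [45, 33, 46]
  queue [3] -> pop 3, enqueue [6], visited so far: [45, 33, 46, 3]
  queue [6] -> pop 6, enqueue [28], visited so far: [45, 33, 46, 3, 6]
  queue [28] -> pop 28, enqueue [22], visited so far: [45, 33, 46, 3, 6, 28]
  queue [22] -> pop 22, enqueue [8, 24], visited so far: [45, 33, 46, 3, 6, 28, 22]
  queue [8, 24] -> pop 8, enqueue [20], visited so far: [45, 33, 46, 3, 6, 28, 22, 8]
  queue [24, 20] -> pop 24, enqueue [25], visited so far: [45, 33, 46, 3, 6, 28, 22, 8, 24]
  queue [20, 25] -> pop 20, enqueue [none], visited so far: [45, 33, 46, 3, 6, 28, 22, 8, 24, 20]
  queue [25] -> pop 25, enqueue [none], visited so far: [45, 33, 46, 3, 6, 28, 22, 8, 24, 20, 25]
Result: [45, 33, 46, 3, 6, 28, 22, 8, 24, 20, 25]


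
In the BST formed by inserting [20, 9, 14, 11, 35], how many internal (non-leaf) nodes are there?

Tree built from: [20, 9, 14, 11, 35]
Tree (level-order array): [20, 9, 35, None, 14, None, None, 11]
Rule: An internal node has at least one child.
Per-node child counts:
  node 20: 2 child(ren)
  node 9: 1 child(ren)
  node 14: 1 child(ren)
  node 11: 0 child(ren)
  node 35: 0 child(ren)
Matching nodes: [20, 9, 14]
Count of internal (non-leaf) nodes: 3


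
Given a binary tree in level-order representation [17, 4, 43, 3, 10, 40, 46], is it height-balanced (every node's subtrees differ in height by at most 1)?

Tree (level-order array): [17, 4, 43, 3, 10, 40, 46]
Definition: a tree is height-balanced if, at every node, |h(left) - h(right)| <= 1 (empty subtree has height -1).
Bottom-up per-node check:
  node 3: h_left=-1, h_right=-1, diff=0 [OK], height=0
  node 10: h_left=-1, h_right=-1, diff=0 [OK], height=0
  node 4: h_left=0, h_right=0, diff=0 [OK], height=1
  node 40: h_left=-1, h_right=-1, diff=0 [OK], height=0
  node 46: h_left=-1, h_right=-1, diff=0 [OK], height=0
  node 43: h_left=0, h_right=0, diff=0 [OK], height=1
  node 17: h_left=1, h_right=1, diff=0 [OK], height=2
All nodes satisfy the balance condition.
Result: Balanced


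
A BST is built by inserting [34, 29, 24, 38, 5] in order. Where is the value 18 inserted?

Starting tree (level order): [34, 29, 38, 24, None, None, None, 5]
Insertion path: 34 -> 29 -> 24 -> 5
Result: insert 18 as right child of 5
Final tree (level order): [34, 29, 38, 24, None, None, None, 5, None, None, 18]


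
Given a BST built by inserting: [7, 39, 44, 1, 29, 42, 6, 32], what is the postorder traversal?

Tree insertion order: [7, 39, 44, 1, 29, 42, 6, 32]
Tree (level-order array): [7, 1, 39, None, 6, 29, 44, None, None, None, 32, 42]
Postorder traversal: [6, 1, 32, 29, 42, 44, 39, 7]


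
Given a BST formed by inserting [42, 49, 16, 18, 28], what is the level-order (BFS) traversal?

Tree insertion order: [42, 49, 16, 18, 28]
Tree (level-order array): [42, 16, 49, None, 18, None, None, None, 28]
BFS from the root, enqueuing left then right child of each popped node:
  queue [42] -> pop 42, enqueue [16, 49], visited so far: [42]
  queue [16, 49] -> pop 16, enqueue [18], visited so far: [42, 16]
  queue [49, 18] -> pop 49, enqueue [none], visited so far: [42, 16, 49]
  queue [18] -> pop 18, enqueue [28], visited so far: [42, 16, 49, 18]
  queue [28] -> pop 28, enqueue [none], visited so far: [42, 16, 49, 18, 28]
Result: [42, 16, 49, 18, 28]


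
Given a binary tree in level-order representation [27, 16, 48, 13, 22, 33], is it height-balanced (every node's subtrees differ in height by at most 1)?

Tree (level-order array): [27, 16, 48, 13, 22, 33]
Definition: a tree is height-balanced if, at every node, |h(left) - h(right)| <= 1 (empty subtree has height -1).
Bottom-up per-node check:
  node 13: h_left=-1, h_right=-1, diff=0 [OK], height=0
  node 22: h_left=-1, h_right=-1, diff=0 [OK], height=0
  node 16: h_left=0, h_right=0, diff=0 [OK], height=1
  node 33: h_left=-1, h_right=-1, diff=0 [OK], height=0
  node 48: h_left=0, h_right=-1, diff=1 [OK], height=1
  node 27: h_left=1, h_right=1, diff=0 [OK], height=2
All nodes satisfy the balance condition.
Result: Balanced


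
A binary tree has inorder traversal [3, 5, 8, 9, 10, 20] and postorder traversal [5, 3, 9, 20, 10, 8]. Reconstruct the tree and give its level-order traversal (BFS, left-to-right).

Inorder:   [3, 5, 8, 9, 10, 20]
Postorder: [5, 3, 9, 20, 10, 8]
Algorithm: postorder visits root last, so walk postorder right-to-left;
each value is the root of the current inorder slice — split it at that
value, recurse on the right subtree first, then the left.
Recursive splits:
  root=8; inorder splits into left=[3, 5], right=[9, 10, 20]
  root=10; inorder splits into left=[9], right=[20]
  root=20; inorder splits into left=[], right=[]
  root=9; inorder splits into left=[], right=[]
  root=3; inorder splits into left=[], right=[5]
  root=5; inorder splits into left=[], right=[]
Reconstructed level-order: [8, 3, 10, 5, 9, 20]


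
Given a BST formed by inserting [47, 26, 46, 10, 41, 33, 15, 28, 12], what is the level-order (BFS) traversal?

Tree insertion order: [47, 26, 46, 10, 41, 33, 15, 28, 12]
Tree (level-order array): [47, 26, None, 10, 46, None, 15, 41, None, 12, None, 33, None, None, None, 28]
BFS from the root, enqueuing left then right child of each popped node:
  queue [47] -> pop 47, enqueue [26], visited so far: [47]
  queue [26] -> pop 26, enqueue [10, 46], visited so far: [47, 26]
  queue [10, 46] -> pop 10, enqueue [15], visited so far: [47, 26, 10]
  queue [46, 15] -> pop 46, enqueue [41], visited so far: [47, 26, 10, 46]
  queue [15, 41] -> pop 15, enqueue [12], visited so far: [47, 26, 10, 46, 15]
  queue [41, 12] -> pop 41, enqueue [33], visited so far: [47, 26, 10, 46, 15, 41]
  queue [12, 33] -> pop 12, enqueue [none], visited so far: [47, 26, 10, 46, 15, 41, 12]
  queue [33] -> pop 33, enqueue [28], visited so far: [47, 26, 10, 46, 15, 41, 12, 33]
  queue [28] -> pop 28, enqueue [none], visited so far: [47, 26, 10, 46, 15, 41, 12, 33, 28]
Result: [47, 26, 10, 46, 15, 41, 12, 33, 28]


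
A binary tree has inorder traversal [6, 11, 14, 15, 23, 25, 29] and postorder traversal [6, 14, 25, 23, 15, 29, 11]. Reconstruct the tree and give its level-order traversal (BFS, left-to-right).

Inorder:   [6, 11, 14, 15, 23, 25, 29]
Postorder: [6, 14, 25, 23, 15, 29, 11]
Algorithm: postorder visits root last, so walk postorder right-to-left;
each value is the root of the current inorder slice — split it at that
value, recurse on the right subtree first, then the left.
Recursive splits:
  root=11; inorder splits into left=[6], right=[14, 15, 23, 25, 29]
  root=29; inorder splits into left=[14, 15, 23, 25], right=[]
  root=15; inorder splits into left=[14], right=[23, 25]
  root=23; inorder splits into left=[], right=[25]
  root=25; inorder splits into left=[], right=[]
  root=14; inorder splits into left=[], right=[]
  root=6; inorder splits into left=[], right=[]
Reconstructed level-order: [11, 6, 29, 15, 14, 23, 25]


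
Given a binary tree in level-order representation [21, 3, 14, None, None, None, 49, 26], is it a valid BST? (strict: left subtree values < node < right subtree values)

Level-order array: [21, 3, 14, None, None, None, 49, 26]
Validate using subtree bounds (lo, hi): at each node, require lo < value < hi,
then recurse left with hi=value and right with lo=value.
Preorder trace (stopping at first violation):
  at node 21 with bounds (-inf, +inf): OK
  at node 3 with bounds (-inf, 21): OK
  at node 14 with bounds (21, +inf): VIOLATION
Node 14 violates its bound: not (21 < 14 < +inf).
Result: Not a valid BST


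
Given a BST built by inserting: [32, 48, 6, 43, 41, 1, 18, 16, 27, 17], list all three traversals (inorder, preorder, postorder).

Tree insertion order: [32, 48, 6, 43, 41, 1, 18, 16, 27, 17]
Tree (level-order array): [32, 6, 48, 1, 18, 43, None, None, None, 16, 27, 41, None, None, 17]
Inorder (L, root, R): [1, 6, 16, 17, 18, 27, 32, 41, 43, 48]
Preorder (root, L, R): [32, 6, 1, 18, 16, 17, 27, 48, 43, 41]
Postorder (L, R, root): [1, 17, 16, 27, 18, 6, 41, 43, 48, 32]


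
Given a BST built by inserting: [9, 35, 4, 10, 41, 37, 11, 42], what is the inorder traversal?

Tree insertion order: [9, 35, 4, 10, 41, 37, 11, 42]
Tree (level-order array): [9, 4, 35, None, None, 10, 41, None, 11, 37, 42]
Inorder traversal: [4, 9, 10, 11, 35, 37, 41, 42]


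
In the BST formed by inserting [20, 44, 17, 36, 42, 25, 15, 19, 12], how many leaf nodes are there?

Tree built from: [20, 44, 17, 36, 42, 25, 15, 19, 12]
Tree (level-order array): [20, 17, 44, 15, 19, 36, None, 12, None, None, None, 25, 42]
Rule: A leaf has 0 children.
Per-node child counts:
  node 20: 2 child(ren)
  node 17: 2 child(ren)
  node 15: 1 child(ren)
  node 12: 0 child(ren)
  node 19: 0 child(ren)
  node 44: 1 child(ren)
  node 36: 2 child(ren)
  node 25: 0 child(ren)
  node 42: 0 child(ren)
Matching nodes: [12, 19, 25, 42]
Count of leaf nodes: 4


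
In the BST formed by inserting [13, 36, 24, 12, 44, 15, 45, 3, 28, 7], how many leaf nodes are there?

Tree built from: [13, 36, 24, 12, 44, 15, 45, 3, 28, 7]
Tree (level-order array): [13, 12, 36, 3, None, 24, 44, None, 7, 15, 28, None, 45]
Rule: A leaf has 0 children.
Per-node child counts:
  node 13: 2 child(ren)
  node 12: 1 child(ren)
  node 3: 1 child(ren)
  node 7: 0 child(ren)
  node 36: 2 child(ren)
  node 24: 2 child(ren)
  node 15: 0 child(ren)
  node 28: 0 child(ren)
  node 44: 1 child(ren)
  node 45: 0 child(ren)
Matching nodes: [7, 15, 28, 45]
Count of leaf nodes: 4


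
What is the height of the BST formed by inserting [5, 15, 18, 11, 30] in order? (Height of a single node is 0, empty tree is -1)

Insertion order: [5, 15, 18, 11, 30]
Tree (level-order array): [5, None, 15, 11, 18, None, None, None, 30]
Compute height bottom-up (empty subtree = -1):
  height(11) = 1 + max(-1, -1) = 0
  height(30) = 1 + max(-1, -1) = 0
  height(18) = 1 + max(-1, 0) = 1
  height(15) = 1 + max(0, 1) = 2
  height(5) = 1 + max(-1, 2) = 3
Height = 3


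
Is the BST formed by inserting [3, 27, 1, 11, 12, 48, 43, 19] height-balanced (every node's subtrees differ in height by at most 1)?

Tree (level-order array): [3, 1, 27, None, None, 11, 48, None, 12, 43, None, None, 19]
Definition: a tree is height-balanced if, at every node, |h(left) - h(right)| <= 1 (empty subtree has height -1).
Bottom-up per-node check:
  node 1: h_left=-1, h_right=-1, diff=0 [OK], height=0
  node 19: h_left=-1, h_right=-1, diff=0 [OK], height=0
  node 12: h_left=-1, h_right=0, diff=1 [OK], height=1
  node 11: h_left=-1, h_right=1, diff=2 [FAIL (|-1-1|=2 > 1)], height=2
  node 43: h_left=-1, h_right=-1, diff=0 [OK], height=0
  node 48: h_left=0, h_right=-1, diff=1 [OK], height=1
  node 27: h_left=2, h_right=1, diff=1 [OK], height=3
  node 3: h_left=0, h_right=3, diff=3 [FAIL (|0-3|=3 > 1)], height=4
Node 11 violates the condition: |-1 - 1| = 2 > 1.
Result: Not balanced


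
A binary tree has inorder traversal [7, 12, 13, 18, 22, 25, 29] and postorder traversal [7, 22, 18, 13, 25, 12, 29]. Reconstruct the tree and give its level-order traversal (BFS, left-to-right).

Inorder:   [7, 12, 13, 18, 22, 25, 29]
Postorder: [7, 22, 18, 13, 25, 12, 29]
Algorithm: postorder visits root last, so walk postorder right-to-left;
each value is the root of the current inorder slice — split it at that
value, recurse on the right subtree first, then the left.
Recursive splits:
  root=29; inorder splits into left=[7, 12, 13, 18, 22, 25], right=[]
  root=12; inorder splits into left=[7], right=[13, 18, 22, 25]
  root=25; inorder splits into left=[13, 18, 22], right=[]
  root=13; inorder splits into left=[], right=[18, 22]
  root=18; inorder splits into left=[], right=[22]
  root=22; inorder splits into left=[], right=[]
  root=7; inorder splits into left=[], right=[]
Reconstructed level-order: [29, 12, 7, 25, 13, 18, 22]


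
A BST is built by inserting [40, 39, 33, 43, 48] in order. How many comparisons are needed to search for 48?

Search path for 48: 40 -> 43 -> 48
Found: True
Comparisons: 3


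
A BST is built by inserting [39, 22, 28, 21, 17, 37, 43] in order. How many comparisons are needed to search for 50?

Search path for 50: 39 -> 43
Found: False
Comparisons: 2


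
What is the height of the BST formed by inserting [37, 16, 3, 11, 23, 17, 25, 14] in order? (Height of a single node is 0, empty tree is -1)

Insertion order: [37, 16, 3, 11, 23, 17, 25, 14]
Tree (level-order array): [37, 16, None, 3, 23, None, 11, 17, 25, None, 14]
Compute height bottom-up (empty subtree = -1):
  height(14) = 1 + max(-1, -1) = 0
  height(11) = 1 + max(-1, 0) = 1
  height(3) = 1 + max(-1, 1) = 2
  height(17) = 1 + max(-1, -1) = 0
  height(25) = 1 + max(-1, -1) = 0
  height(23) = 1 + max(0, 0) = 1
  height(16) = 1 + max(2, 1) = 3
  height(37) = 1 + max(3, -1) = 4
Height = 4


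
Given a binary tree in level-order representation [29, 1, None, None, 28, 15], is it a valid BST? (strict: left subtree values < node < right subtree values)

Level-order array: [29, 1, None, None, 28, 15]
Validate using subtree bounds (lo, hi): at each node, require lo < value < hi,
then recurse left with hi=value and right with lo=value.
Preorder trace (stopping at first violation):
  at node 29 with bounds (-inf, +inf): OK
  at node 1 with bounds (-inf, 29): OK
  at node 28 with bounds (1, 29): OK
  at node 15 with bounds (1, 28): OK
No violation found at any node.
Result: Valid BST


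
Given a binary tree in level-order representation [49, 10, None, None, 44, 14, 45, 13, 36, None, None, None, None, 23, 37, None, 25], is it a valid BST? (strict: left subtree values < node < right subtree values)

Level-order array: [49, 10, None, None, 44, 14, 45, 13, 36, None, None, None, None, 23, 37, None, 25]
Validate using subtree bounds (lo, hi): at each node, require lo < value < hi,
then recurse left with hi=value and right with lo=value.
Preorder trace (stopping at first violation):
  at node 49 with bounds (-inf, +inf): OK
  at node 10 with bounds (-inf, 49): OK
  at node 44 with bounds (10, 49): OK
  at node 14 with bounds (10, 44): OK
  at node 13 with bounds (10, 14): OK
  at node 36 with bounds (14, 44): OK
  at node 23 with bounds (14, 36): OK
  at node 25 with bounds (23, 36): OK
  at node 37 with bounds (36, 44): OK
  at node 45 with bounds (44, 49): OK
No violation found at any node.
Result: Valid BST


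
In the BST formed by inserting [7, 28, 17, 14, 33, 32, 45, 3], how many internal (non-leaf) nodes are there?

Tree built from: [7, 28, 17, 14, 33, 32, 45, 3]
Tree (level-order array): [7, 3, 28, None, None, 17, 33, 14, None, 32, 45]
Rule: An internal node has at least one child.
Per-node child counts:
  node 7: 2 child(ren)
  node 3: 0 child(ren)
  node 28: 2 child(ren)
  node 17: 1 child(ren)
  node 14: 0 child(ren)
  node 33: 2 child(ren)
  node 32: 0 child(ren)
  node 45: 0 child(ren)
Matching nodes: [7, 28, 17, 33]
Count of internal (non-leaf) nodes: 4


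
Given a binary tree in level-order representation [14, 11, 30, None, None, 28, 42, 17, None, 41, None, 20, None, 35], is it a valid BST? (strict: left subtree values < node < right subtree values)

Level-order array: [14, 11, 30, None, None, 28, 42, 17, None, 41, None, 20, None, 35]
Validate using subtree bounds (lo, hi): at each node, require lo < value < hi,
then recurse left with hi=value and right with lo=value.
Preorder trace (stopping at first violation):
  at node 14 with bounds (-inf, +inf): OK
  at node 11 with bounds (-inf, 14): OK
  at node 30 with bounds (14, +inf): OK
  at node 28 with bounds (14, 30): OK
  at node 17 with bounds (14, 28): OK
  at node 20 with bounds (14, 17): VIOLATION
Node 20 violates its bound: not (14 < 20 < 17).
Result: Not a valid BST


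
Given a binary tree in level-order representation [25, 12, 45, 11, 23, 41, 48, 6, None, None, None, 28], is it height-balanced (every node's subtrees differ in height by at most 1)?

Tree (level-order array): [25, 12, 45, 11, 23, 41, 48, 6, None, None, None, 28]
Definition: a tree is height-balanced if, at every node, |h(left) - h(right)| <= 1 (empty subtree has height -1).
Bottom-up per-node check:
  node 6: h_left=-1, h_right=-1, diff=0 [OK], height=0
  node 11: h_left=0, h_right=-1, diff=1 [OK], height=1
  node 23: h_left=-1, h_right=-1, diff=0 [OK], height=0
  node 12: h_left=1, h_right=0, diff=1 [OK], height=2
  node 28: h_left=-1, h_right=-1, diff=0 [OK], height=0
  node 41: h_left=0, h_right=-1, diff=1 [OK], height=1
  node 48: h_left=-1, h_right=-1, diff=0 [OK], height=0
  node 45: h_left=1, h_right=0, diff=1 [OK], height=2
  node 25: h_left=2, h_right=2, diff=0 [OK], height=3
All nodes satisfy the balance condition.
Result: Balanced


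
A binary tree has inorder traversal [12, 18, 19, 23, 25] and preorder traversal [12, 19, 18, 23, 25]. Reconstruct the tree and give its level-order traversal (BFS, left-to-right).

Inorder:  [12, 18, 19, 23, 25]
Preorder: [12, 19, 18, 23, 25]
Algorithm: preorder visits root first, so consume preorder in order;
for each root, split the current inorder slice at that value into
left-subtree inorder and right-subtree inorder, then recurse.
Recursive splits:
  root=12; inorder splits into left=[], right=[18, 19, 23, 25]
  root=19; inorder splits into left=[18], right=[23, 25]
  root=18; inorder splits into left=[], right=[]
  root=23; inorder splits into left=[], right=[25]
  root=25; inorder splits into left=[], right=[]
Reconstructed level-order: [12, 19, 18, 23, 25]


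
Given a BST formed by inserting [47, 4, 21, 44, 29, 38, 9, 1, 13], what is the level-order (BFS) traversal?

Tree insertion order: [47, 4, 21, 44, 29, 38, 9, 1, 13]
Tree (level-order array): [47, 4, None, 1, 21, None, None, 9, 44, None, 13, 29, None, None, None, None, 38]
BFS from the root, enqueuing left then right child of each popped node:
  queue [47] -> pop 47, enqueue [4], visited so far: [47]
  queue [4] -> pop 4, enqueue [1, 21], visited so far: [47, 4]
  queue [1, 21] -> pop 1, enqueue [none], visited so far: [47, 4, 1]
  queue [21] -> pop 21, enqueue [9, 44], visited so far: [47, 4, 1, 21]
  queue [9, 44] -> pop 9, enqueue [13], visited so far: [47, 4, 1, 21, 9]
  queue [44, 13] -> pop 44, enqueue [29], visited so far: [47, 4, 1, 21, 9, 44]
  queue [13, 29] -> pop 13, enqueue [none], visited so far: [47, 4, 1, 21, 9, 44, 13]
  queue [29] -> pop 29, enqueue [38], visited so far: [47, 4, 1, 21, 9, 44, 13, 29]
  queue [38] -> pop 38, enqueue [none], visited so far: [47, 4, 1, 21, 9, 44, 13, 29, 38]
Result: [47, 4, 1, 21, 9, 44, 13, 29, 38]


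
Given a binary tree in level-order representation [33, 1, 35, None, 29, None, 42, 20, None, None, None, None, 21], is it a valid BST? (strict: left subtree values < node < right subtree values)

Level-order array: [33, 1, 35, None, 29, None, 42, 20, None, None, None, None, 21]
Validate using subtree bounds (lo, hi): at each node, require lo < value < hi,
then recurse left with hi=value and right with lo=value.
Preorder trace (stopping at first violation):
  at node 33 with bounds (-inf, +inf): OK
  at node 1 with bounds (-inf, 33): OK
  at node 29 with bounds (1, 33): OK
  at node 20 with bounds (1, 29): OK
  at node 21 with bounds (20, 29): OK
  at node 35 with bounds (33, +inf): OK
  at node 42 with bounds (35, +inf): OK
No violation found at any node.
Result: Valid BST


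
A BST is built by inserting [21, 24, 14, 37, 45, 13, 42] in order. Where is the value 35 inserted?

Starting tree (level order): [21, 14, 24, 13, None, None, 37, None, None, None, 45, 42]
Insertion path: 21 -> 24 -> 37
Result: insert 35 as left child of 37
Final tree (level order): [21, 14, 24, 13, None, None, 37, None, None, 35, 45, None, None, 42]


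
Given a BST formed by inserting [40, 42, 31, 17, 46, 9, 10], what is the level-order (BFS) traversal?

Tree insertion order: [40, 42, 31, 17, 46, 9, 10]
Tree (level-order array): [40, 31, 42, 17, None, None, 46, 9, None, None, None, None, 10]
BFS from the root, enqueuing left then right child of each popped node:
  queue [40] -> pop 40, enqueue [31, 42], visited so far: [40]
  queue [31, 42] -> pop 31, enqueue [17], visited so far: [40, 31]
  queue [42, 17] -> pop 42, enqueue [46], visited so far: [40, 31, 42]
  queue [17, 46] -> pop 17, enqueue [9], visited so far: [40, 31, 42, 17]
  queue [46, 9] -> pop 46, enqueue [none], visited so far: [40, 31, 42, 17, 46]
  queue [9] -> pop 9, enqueue [10], visited so far: [40, 31, 42, 17, 46, 9]
  queue [10] -> pop 10, enqueue [none], visited so far: [40, 31, 42, 17, 46, 9, 10]
Result: [40, 31, 42, 17, 46, 9, 10]


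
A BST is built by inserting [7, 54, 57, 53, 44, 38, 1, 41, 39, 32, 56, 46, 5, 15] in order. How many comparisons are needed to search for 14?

Search path for 14: 7 -> 54 -> 53 -> 44 -> 38 -> 32 -> 15
Found: False
Comparisons: 7


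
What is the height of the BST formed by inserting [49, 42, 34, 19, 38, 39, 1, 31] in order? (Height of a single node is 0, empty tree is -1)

Insertion order: [49, 42, 34, 19, 38, 39, 1, 31]
Tree (level-order array): [49, 42, None, 34, None, 19, 38, 1, 31, None, 39]
Compute height bottom-up (empty subtree = -1):
  height(1) = 1 + max(-1, -1) = 0
  height(31) = 1 + max(-1, -1) = 0
  height(19) = 1 + max(0, 0) = 1
  height(39) = 1 + max(-1, -1) = 0
  height(38) = 1 + max(-1, 0) = 1
  height(34) = 1 + max(1, 1) = 2
  height(42) = 1 + max(2, -1) = 3
  height(49) = 1 + max(3, -1) = 4
Height = 4
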